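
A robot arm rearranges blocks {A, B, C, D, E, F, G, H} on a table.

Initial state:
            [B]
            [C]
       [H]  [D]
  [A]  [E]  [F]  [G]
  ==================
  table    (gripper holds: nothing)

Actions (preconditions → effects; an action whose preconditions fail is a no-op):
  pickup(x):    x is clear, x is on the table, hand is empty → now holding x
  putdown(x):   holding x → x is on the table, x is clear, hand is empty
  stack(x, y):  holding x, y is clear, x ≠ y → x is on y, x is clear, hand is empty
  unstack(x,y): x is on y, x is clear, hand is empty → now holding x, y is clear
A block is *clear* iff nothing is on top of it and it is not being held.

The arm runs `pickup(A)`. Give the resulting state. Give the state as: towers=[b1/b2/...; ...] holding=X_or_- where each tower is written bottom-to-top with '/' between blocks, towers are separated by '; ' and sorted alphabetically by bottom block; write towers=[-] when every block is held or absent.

towers=[E/H; F/D/C/B; G] holding=A

before: towers=[A; E/H; F/D/C/B; G] holding=-
pre[pickup(A)]: clear(A) ✓, ontable(A) ✓, handempty ✓
all met → apply pickup(A)
after:  towers=[E/H; F/D/C/B; G] holding=A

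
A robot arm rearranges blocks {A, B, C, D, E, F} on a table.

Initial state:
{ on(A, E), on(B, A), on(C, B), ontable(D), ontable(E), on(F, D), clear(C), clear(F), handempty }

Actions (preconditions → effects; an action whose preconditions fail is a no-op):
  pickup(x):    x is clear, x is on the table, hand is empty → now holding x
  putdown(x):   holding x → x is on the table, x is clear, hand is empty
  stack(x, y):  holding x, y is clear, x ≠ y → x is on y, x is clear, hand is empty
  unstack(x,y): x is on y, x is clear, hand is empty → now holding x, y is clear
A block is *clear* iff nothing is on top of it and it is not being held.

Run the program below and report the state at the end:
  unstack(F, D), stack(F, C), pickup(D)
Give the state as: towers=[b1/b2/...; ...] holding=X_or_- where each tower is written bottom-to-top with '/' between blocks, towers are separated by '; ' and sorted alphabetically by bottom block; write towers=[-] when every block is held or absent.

towers=[E/A/B/C/F] holding=D

step 1 (unstack(F, D)): towers=[D; E/A/B/C] holding=F
step 2 (stack(F, C)): towers=[D; E/A/B/C/F] holding=-
step 3 (pickup(D)): towers=[E/A/B/C/F] holding=D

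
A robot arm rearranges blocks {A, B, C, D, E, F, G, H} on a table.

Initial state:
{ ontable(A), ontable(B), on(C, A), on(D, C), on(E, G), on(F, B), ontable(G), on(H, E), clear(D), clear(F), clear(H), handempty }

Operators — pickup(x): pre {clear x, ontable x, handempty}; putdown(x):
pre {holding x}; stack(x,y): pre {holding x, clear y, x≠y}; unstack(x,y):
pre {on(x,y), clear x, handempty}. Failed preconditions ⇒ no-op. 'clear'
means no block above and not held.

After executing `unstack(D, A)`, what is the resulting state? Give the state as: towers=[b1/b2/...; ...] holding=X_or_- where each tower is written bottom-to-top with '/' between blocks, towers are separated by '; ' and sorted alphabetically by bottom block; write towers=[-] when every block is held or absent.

towers=[A/C/D; B/F; G/E/H] holding=-

before: towers=[A/C/D; B/F; G/E/H] holding=-
pre[unstack(D, A)]: on(D,A) no, clear(D) yes, handempty yes
on(D,A) unmet → unstack(D, A) is a no-op
after:  towers=[A/C/D; B/F; G/E/H] holding=-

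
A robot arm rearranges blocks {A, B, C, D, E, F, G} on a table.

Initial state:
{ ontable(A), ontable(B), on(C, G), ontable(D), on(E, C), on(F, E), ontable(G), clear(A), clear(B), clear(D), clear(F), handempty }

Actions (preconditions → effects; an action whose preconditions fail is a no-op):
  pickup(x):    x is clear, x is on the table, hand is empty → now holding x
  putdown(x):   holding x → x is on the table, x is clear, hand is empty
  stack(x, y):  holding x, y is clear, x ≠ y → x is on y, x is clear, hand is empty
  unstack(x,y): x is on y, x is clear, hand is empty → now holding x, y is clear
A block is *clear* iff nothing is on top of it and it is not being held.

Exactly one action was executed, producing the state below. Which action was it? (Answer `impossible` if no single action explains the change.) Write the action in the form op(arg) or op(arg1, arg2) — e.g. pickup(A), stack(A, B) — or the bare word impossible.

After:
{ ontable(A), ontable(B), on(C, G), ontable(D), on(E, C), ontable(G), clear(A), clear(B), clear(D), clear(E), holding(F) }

unstack(F, E)

target: towers=[A; B; D; G/C/E] holding=F
         pickup(B) → towers=[A; D; G/C/E/F] holding=B
     unstack(F, E) → towers=[A; B; D; G/C/E] holding=F  ← match
         pickup(D) → towers=[A; B; G/C/E/F] holding=D
         pickup(A) → towers=[B; D; G/C/E/F] holding=A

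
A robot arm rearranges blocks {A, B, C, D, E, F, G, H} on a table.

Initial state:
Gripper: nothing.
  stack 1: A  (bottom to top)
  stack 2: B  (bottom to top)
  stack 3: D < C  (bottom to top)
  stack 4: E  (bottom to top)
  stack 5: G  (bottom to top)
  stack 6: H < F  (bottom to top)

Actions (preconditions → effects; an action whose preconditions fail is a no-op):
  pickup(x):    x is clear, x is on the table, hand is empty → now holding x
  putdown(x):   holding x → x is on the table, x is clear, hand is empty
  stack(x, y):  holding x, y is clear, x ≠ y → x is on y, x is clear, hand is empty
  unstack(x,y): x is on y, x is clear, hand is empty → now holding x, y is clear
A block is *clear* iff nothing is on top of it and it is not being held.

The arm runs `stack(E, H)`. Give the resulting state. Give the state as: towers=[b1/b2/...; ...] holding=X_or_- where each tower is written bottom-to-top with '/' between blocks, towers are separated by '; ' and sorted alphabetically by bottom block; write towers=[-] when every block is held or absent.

towers=[A; B; D/C; E; G; H/F] holding=-

before: towers=[A; B; D/C; E; G; H/F] holding=-
pre[stack(E, H)]: holding(E) no, clear(H) no, E≠H yes
holding(E), clear(H) unmet → stack(E, H) is a no-op
after:  towers=[A; B; D/C; E; G; H/F] holding=-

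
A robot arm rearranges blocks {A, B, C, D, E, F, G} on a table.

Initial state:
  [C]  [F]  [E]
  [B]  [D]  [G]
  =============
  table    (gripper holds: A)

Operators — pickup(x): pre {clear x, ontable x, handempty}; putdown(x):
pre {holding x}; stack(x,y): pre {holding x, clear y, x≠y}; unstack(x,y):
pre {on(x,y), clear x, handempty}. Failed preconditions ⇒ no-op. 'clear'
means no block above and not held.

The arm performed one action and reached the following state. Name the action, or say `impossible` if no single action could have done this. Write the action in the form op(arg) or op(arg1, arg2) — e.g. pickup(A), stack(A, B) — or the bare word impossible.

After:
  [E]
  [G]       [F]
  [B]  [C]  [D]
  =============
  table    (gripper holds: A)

impossible

target: towers=[B/G/E; C; D/F] holding=A
        putdown(A) → towers=[A; B/C; D/F; G/E] holding=-
       stack(A, F) → towers=[B/C; D/F/A; G/E] holding=-
       stack(A, E) → towers=[B/C; D/F; G/E/A] holding=-
       stack(A, C) → towers=[B/C/A; D/F; G/E] holding=-
none of the 4 applicable actions match → impossible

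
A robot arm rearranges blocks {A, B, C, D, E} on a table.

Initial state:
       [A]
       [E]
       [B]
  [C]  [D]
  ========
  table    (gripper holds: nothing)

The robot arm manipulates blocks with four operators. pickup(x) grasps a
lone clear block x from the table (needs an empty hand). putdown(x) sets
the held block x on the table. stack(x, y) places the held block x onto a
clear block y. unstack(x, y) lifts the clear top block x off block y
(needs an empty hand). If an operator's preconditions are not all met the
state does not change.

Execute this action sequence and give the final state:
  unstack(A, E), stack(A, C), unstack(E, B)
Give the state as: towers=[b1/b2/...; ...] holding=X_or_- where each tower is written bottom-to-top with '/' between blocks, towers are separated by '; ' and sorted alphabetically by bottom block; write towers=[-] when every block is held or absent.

towers=[C/A; D/B] holding=E

step 1 (unstack(A, E)): towers=[C; D/B/E] holding=A
step 2 (stack(A, C)): towers=[C/A; D/B/E] holding=-
step 3 (unstack(E, B)): towers=[C/A; D/B] holding=E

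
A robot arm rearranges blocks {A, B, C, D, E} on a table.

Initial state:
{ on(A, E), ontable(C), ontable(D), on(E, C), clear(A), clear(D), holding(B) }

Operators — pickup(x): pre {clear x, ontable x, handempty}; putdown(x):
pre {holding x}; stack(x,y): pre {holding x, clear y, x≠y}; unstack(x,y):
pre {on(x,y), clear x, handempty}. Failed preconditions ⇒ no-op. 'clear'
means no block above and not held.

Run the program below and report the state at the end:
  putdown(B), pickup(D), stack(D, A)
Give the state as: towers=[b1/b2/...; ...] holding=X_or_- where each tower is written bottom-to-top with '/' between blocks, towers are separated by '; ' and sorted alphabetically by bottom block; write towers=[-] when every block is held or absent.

towers=[B; C/E/A/D] holding=-

step 1 (putdown(B)): towers=[B; C/E/A; D] holding=-
step 2 (pickup(D)): towers=[B; C/E/A] holding=D
step 3 (stack(D, A)): towers=[B; C/E/A/D] holding=-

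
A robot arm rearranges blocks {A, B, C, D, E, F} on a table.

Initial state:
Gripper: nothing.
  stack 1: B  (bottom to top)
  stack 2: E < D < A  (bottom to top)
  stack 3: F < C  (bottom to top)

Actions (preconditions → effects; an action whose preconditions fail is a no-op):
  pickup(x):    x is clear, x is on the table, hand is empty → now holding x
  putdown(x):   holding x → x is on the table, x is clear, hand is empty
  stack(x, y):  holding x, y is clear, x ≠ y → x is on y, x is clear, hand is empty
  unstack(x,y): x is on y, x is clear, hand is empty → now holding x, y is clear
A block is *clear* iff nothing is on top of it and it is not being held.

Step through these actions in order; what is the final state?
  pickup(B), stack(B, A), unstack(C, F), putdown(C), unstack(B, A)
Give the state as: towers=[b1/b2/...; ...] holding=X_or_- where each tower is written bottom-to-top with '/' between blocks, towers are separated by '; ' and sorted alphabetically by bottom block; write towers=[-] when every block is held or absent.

step 1 (pickup(B)): towers=[E/D/A; F/C] holding=B
step 2 (stack(B, A)): towers=[E/D/A/B; F/C] holding=-
step 3 (unstack(C, F)): towers=[E/D/A/B; F] holding=C
step 4 (putdown(C)): towers=[C; E/D/A/B; F] holding=-
step 5 (unstack(B, A)): towers=[C; E/D/A; F] holding=B

towers=[C; E/D/A; F] holding=B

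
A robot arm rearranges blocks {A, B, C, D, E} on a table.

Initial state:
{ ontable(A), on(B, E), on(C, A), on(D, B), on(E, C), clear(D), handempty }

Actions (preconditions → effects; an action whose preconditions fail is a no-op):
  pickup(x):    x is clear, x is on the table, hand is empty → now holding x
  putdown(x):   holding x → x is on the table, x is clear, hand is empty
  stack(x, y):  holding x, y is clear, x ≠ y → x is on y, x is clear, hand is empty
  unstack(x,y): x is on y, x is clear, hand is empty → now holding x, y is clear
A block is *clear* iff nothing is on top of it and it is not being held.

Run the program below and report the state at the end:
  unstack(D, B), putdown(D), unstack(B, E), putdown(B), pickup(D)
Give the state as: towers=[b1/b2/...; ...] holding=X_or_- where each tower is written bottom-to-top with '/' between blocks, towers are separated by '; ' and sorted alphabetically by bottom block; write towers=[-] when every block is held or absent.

towers=[A/C/E; B] holding=D

step 1 (unstack(D, B)): towers=[A/C/E/B] holding=D
step 2 (putdown(D)): towers=[A/C/E/B; D] holding=-
step 3 (unstack(B, E)): towers=[A/C/E; D] holding=B
step 4 (putdown(B)): towers=[A/C/E; B; D] holding=-
step 5 (pickup(D)): towers=[A/C/E; B] holding=D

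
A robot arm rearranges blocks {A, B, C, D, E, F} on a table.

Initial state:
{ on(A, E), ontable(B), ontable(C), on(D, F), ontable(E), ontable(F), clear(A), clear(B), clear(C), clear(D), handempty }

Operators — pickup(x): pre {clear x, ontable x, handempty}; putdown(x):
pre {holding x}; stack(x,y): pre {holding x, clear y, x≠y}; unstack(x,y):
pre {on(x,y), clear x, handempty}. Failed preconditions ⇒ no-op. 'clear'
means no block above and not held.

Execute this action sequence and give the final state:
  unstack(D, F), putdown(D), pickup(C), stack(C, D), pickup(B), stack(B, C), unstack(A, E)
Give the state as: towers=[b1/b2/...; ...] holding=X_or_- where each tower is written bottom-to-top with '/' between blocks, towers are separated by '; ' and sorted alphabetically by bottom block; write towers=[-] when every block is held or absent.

towers=[D/C/B; E; F] holding=A

step 1 (unstack(D, F)): towers=[B; C; E/A; F] holding=D
step 2 (putdown(D)): towers=[B; C; D; E/A; F] holding=-
step 3 (pickup(C)): towers=[B; D; E/A; F] holding=C
step 4 (stack(C, D)): towers=[B; D/C; E/A; F] holding=-
step 5 (pickup(B)): towers=[D/C; E/A; F] holding=B
step 6 (stack(B, C)): towers=[D/C/B; E/A; F] holding=-
step 7 (unstack(A, E)): towers=[D/C/B; E; F] holding=A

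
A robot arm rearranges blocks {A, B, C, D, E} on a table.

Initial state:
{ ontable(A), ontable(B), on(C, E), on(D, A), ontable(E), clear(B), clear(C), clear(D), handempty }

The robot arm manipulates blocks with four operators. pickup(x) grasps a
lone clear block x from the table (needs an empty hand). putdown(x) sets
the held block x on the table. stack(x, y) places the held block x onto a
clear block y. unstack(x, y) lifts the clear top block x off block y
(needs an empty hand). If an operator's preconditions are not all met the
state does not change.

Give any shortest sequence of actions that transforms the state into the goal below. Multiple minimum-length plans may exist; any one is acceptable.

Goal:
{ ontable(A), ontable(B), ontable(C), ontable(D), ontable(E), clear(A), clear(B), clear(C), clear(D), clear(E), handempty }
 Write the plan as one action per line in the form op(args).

step 1 (unstack(D, A)): towers=[A; B; E/C] holding=D
step 2 (putdown(D)): towers=[A; B; D; E/C] holding=-
step 3 (unstack(C, E)): towers=[A; B; D; E] holding=C
step 4 (putdown(C)): towers=[A; B; C; D; E] holding=-
goal check: towers=[A; B; C; D; E] holding=- — reached (length 4, optimal by BFS)

unstack(D, A)
putdown(D)
unstack(C, E)
putdown(C)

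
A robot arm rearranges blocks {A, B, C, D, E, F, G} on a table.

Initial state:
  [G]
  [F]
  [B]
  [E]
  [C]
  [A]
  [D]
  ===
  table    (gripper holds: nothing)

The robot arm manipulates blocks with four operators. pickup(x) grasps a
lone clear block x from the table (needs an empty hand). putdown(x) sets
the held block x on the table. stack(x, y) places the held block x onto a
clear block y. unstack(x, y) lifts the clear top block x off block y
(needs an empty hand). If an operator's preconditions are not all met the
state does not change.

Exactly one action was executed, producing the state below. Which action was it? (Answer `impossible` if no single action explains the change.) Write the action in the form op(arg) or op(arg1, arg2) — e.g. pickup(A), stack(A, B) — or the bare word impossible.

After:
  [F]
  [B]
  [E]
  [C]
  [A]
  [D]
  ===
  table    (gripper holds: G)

target: towers=[D/A/C/E/B/F] holding=G
     unstack(G, F) → towers=[D/A/C/E/B/F] holding=G  ← match

unstack(G, F)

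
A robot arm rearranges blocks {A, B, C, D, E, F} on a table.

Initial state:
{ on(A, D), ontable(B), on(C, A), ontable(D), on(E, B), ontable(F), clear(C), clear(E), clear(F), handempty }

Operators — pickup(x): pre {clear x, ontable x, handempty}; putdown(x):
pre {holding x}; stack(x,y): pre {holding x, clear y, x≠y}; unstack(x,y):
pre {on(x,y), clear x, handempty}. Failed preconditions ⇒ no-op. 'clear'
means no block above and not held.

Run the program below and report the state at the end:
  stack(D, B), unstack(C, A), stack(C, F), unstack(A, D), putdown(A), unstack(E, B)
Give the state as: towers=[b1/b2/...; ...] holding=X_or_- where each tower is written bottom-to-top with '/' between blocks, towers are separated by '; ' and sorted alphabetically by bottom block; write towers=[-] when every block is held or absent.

step 1 (stack(D, B)) [no-op]: towers=[B/E; D/A/C; F] holding=-
step 2 (unstack(C, A)): towers=[B/E; D/A; F] holding=C
step 3 (stack(C, F)): towers=[B/E; D/A; F/C] holding=-
step 4 (unstack(A, D)): towers=[B/E; D; F/C] holding=A
step 5 (putdown(A)): towers=[A; B/E; D; F/C] holding=-
step 6 (unstack(E, B)): towers=[A; B; D; F/C] holding=E

towers=[A; B; D; F/C] holding=E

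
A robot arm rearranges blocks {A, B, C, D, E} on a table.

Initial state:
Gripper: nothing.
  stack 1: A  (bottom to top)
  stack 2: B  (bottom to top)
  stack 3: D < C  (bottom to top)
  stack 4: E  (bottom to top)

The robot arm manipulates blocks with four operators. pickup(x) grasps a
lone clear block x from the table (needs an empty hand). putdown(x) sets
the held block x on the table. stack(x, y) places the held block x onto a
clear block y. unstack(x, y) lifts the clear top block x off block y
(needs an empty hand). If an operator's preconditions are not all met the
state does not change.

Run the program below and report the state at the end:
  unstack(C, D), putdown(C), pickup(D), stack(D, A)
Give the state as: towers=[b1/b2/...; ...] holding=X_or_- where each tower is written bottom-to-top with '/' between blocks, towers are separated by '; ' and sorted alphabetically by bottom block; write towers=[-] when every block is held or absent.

step 1 (unstack(C, D)): towers=[A; B; D; E] holding=C
step 2 (putdown(C)): towers=[A; B; C; D; E] holding=-
step 3 (pickup(D)): towers=[A; B; C; E] holding=D
step 4 (stack(D, A)): towers=[A/D; B; C; E] holding=-

towers=[A/D; B; C; E] holding=-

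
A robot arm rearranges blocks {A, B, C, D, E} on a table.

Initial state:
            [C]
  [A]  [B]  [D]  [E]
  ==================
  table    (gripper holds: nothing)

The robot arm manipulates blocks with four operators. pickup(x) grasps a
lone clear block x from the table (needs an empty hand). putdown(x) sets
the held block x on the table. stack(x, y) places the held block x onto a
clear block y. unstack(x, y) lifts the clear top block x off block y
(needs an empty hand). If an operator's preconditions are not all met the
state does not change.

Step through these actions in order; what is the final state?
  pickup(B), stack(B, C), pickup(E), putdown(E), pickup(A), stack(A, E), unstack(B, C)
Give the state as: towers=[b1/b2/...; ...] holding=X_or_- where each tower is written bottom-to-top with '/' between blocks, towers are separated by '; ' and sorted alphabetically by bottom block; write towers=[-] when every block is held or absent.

towers=[D/C; E/A] holding=B

step 1 (pickup(B)): towers=[A; D/C; E] holding=B
step 2 (stack(B, C)): towers=[A; D/C/B; E] holding=-
step 3 (pickup(E)): towers=[A; D/C/B] holding=E
step 4 (putdown(E)): towers=[A; D/C/B; E] holding=-
step 5 (pickup(A)): towers=[D/C/B; E] holding=A
step 6 (stack(A, E)): towers=[D/C/B; E/A] holding=-
step 7 (unstack(B, C)): towers=[D/C; E/A] holding=B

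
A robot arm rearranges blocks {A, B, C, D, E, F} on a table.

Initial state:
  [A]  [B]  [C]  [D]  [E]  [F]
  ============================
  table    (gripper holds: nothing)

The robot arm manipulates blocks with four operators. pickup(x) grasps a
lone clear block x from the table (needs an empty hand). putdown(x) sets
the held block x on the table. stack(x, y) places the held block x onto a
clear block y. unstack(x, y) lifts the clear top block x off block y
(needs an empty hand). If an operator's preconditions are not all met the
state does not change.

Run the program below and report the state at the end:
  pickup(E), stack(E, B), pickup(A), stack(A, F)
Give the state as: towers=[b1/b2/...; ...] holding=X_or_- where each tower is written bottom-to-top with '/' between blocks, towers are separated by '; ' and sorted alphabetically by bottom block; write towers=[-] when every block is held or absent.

step 1 (pickup(E)): towers=[A; B; C; D; F] holding=E
step 2 (stack(E, B)): towers=[A; B/E; C; D; F] holding=-
step 3 (pickup(A)): towers=[B/E; C; D; F] holding=A
step 4 (stack(A, F)): towers=[B/E; C; D; F/A] holding=-

towers=[B/E; C; D; F/A] holding=-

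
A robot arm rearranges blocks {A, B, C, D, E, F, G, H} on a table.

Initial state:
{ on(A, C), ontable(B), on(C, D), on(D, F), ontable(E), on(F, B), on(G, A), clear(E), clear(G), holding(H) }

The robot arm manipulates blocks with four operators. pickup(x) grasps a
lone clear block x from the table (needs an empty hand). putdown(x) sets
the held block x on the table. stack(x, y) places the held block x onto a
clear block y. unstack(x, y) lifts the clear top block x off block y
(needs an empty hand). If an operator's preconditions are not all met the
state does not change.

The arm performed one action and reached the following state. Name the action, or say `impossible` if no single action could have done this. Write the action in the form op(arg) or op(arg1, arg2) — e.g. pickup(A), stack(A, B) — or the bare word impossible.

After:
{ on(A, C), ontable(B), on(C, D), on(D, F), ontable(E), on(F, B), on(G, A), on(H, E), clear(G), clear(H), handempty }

stack(H, E)

target: towers=[B/F/D/C/A/G; E/H] holding=-
        putdown(H) → towers=[B/F/D/C/A/G; E; H] holding=-
       stack(H, G) → towers=[B/F/D/C/A/G/H; E] holding=-
       stack(H, E) → towers=[B/F/D/C/A/G; E/H] holding=-  ← match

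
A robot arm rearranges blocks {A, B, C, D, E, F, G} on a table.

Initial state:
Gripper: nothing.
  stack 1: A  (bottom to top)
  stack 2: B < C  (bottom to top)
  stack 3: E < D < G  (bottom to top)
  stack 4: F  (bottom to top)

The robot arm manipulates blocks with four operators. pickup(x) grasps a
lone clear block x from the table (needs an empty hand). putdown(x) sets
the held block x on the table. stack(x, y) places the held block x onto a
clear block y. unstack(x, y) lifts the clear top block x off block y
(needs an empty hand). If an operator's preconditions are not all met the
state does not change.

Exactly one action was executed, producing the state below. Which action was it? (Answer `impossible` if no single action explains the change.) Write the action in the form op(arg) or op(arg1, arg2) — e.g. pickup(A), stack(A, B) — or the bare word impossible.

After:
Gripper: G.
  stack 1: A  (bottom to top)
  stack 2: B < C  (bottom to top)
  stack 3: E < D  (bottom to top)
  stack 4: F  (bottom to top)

target: towers=[A; B/C; E/D; F] holding=G
         pickup(F) → towers=[A; B/C; E/D/G] holding=F
     unstack(G, D) → towers=[A; B/C; E/D; F] holding=G  ← match
         pickup(A) → towers=[B/C; E/D/G; F] holding=A
     unstack(C, B) → towers=[A; B; E/D/G; F] holding=C

unstack(G, D)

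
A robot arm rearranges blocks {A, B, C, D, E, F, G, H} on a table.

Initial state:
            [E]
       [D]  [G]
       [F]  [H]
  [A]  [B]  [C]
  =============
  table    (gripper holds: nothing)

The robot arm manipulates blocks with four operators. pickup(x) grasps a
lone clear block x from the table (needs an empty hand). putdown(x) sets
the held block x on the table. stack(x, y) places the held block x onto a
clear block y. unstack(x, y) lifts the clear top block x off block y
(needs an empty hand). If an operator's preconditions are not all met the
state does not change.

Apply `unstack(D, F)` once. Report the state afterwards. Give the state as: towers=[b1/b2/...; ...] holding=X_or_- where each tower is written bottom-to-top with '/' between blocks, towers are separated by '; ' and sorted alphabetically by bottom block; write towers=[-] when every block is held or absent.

towers=[A; B/F; C/H/G/E] holding=D

before: towers=[A; B/F/D; C/H/G/E] holding=-
pre[unstack(D, F)]: on(D,F) yes, clear(D) yes, handempty yes
all met → apply unstack(D, F)
after:  towers=[A; B/F; C/H/G/E] holding=D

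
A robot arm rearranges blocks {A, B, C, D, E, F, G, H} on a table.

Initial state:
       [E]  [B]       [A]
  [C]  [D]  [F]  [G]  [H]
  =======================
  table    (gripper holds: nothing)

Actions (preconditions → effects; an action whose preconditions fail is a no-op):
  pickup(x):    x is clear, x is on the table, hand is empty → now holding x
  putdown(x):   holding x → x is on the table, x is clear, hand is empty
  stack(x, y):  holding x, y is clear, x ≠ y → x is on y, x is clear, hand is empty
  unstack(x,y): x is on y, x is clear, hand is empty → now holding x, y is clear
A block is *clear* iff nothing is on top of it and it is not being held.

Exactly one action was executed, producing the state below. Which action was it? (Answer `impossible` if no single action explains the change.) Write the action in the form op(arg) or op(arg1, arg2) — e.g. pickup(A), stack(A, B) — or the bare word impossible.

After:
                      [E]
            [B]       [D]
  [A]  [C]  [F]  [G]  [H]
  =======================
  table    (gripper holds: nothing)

target: towers=[A; C; F/B; G; H/D/E] holding=-
         pickup(G) → towers=[C; D/E; F/B; H/A] holding=G
     unstack(A, H) → towers=[C; D/E; F/B; G; H] holding=A
     unstack(E, D) → towers=[C; D; F/B; G; H/A] holding=E
     unstack(B, F) → towers=[C; D/E; F; G; H/A] holding=B
         pickup(C) → towers=[D/E; F/B; G; H/A] holding=C
none of the 5 applicable actions match → impossible

impossible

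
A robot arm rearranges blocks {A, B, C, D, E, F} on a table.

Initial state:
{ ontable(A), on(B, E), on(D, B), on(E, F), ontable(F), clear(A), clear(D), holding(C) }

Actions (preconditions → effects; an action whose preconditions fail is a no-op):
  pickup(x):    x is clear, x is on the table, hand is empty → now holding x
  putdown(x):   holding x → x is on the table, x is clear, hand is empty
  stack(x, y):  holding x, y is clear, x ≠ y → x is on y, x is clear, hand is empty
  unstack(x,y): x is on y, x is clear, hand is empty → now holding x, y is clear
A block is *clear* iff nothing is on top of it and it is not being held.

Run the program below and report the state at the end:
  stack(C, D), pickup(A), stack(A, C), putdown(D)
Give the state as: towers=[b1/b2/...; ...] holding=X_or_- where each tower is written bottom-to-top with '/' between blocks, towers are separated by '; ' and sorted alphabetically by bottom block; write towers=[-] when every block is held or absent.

step 1 (stack(C, D)): towers=[A; F/E/B/D/C] holding=-
step 2 (pickup(A)): towers=[F/E/B/D/C] holding=A
step 3 (stack(A, C)): towers=[F/E/B/D/C/A] holding=-
step 4 (putdown(D)) [no-op]: towers=[F/E/B/D/C/A] holding=-

towers=[F/E/B/D/C/A] holding=-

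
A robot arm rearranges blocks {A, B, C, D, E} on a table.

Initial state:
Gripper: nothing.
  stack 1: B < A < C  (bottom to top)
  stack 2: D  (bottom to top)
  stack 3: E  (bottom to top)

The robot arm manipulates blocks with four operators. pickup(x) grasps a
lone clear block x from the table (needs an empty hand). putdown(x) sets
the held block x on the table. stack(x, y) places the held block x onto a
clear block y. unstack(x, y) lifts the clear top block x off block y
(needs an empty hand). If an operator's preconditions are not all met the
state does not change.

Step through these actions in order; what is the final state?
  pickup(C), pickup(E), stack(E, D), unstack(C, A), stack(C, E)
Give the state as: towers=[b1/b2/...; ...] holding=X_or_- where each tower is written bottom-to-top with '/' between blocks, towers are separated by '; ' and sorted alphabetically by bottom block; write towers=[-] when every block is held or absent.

step 1 (pickup(C)) [no-op]: towers=[B/A/C; D; E] holding=-
step 2 (pickup(E)): towers=[B/A/C; D] holding=E
step 3 (stack(E, D)): towers=[B/A/C; D/E] holding=-
step 4 (unstack(C, A)): towers=[B/A; D/E] holding=C
step 5 (stack(C, E)): towers=[B/A; D/E/C] holding=-

towers=[B/A; D/E/C] holding=-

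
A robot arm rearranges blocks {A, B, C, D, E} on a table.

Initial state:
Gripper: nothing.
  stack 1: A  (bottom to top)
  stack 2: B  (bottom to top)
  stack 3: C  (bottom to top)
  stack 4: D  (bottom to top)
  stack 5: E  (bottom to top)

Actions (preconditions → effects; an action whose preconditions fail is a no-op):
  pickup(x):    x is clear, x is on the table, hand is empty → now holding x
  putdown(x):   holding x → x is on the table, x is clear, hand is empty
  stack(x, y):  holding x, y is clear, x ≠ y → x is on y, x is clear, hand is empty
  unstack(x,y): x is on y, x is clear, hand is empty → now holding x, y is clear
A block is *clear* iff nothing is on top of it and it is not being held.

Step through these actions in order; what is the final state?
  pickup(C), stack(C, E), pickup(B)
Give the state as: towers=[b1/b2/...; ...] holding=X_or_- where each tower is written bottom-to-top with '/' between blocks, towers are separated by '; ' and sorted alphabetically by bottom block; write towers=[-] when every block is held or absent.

towers=[A; D; E/C] holding=B

step 1 (pickup(C)): towers=[A; B; D; E] holding=C
step 2 (stack(C, E)): towers=[A; B; D; E/C] holding=-
step 3 (pickup(B)): towers=[A; D; E/C] holding=B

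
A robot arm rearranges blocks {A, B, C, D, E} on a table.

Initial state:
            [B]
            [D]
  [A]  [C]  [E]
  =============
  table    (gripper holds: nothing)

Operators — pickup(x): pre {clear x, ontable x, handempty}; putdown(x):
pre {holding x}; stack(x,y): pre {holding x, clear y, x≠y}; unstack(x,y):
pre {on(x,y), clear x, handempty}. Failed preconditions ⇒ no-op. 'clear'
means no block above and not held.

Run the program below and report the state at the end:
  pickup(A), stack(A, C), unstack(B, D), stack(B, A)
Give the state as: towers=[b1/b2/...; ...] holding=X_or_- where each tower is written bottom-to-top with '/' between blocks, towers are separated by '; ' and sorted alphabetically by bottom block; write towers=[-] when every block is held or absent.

towers=[C/A/B; E/D] holding=-

step 1 (pickup(A)): towers=[C; E/D/B] holding=A
step 2 (stack(A, C)): towers=[C/A; E/D/B] holding=-
step 3 (unstack(B, D)): towers=[C/A; E/D] holding=B
step 4 (stack(B, A)): towers=[C/A/B; E/D] holding=-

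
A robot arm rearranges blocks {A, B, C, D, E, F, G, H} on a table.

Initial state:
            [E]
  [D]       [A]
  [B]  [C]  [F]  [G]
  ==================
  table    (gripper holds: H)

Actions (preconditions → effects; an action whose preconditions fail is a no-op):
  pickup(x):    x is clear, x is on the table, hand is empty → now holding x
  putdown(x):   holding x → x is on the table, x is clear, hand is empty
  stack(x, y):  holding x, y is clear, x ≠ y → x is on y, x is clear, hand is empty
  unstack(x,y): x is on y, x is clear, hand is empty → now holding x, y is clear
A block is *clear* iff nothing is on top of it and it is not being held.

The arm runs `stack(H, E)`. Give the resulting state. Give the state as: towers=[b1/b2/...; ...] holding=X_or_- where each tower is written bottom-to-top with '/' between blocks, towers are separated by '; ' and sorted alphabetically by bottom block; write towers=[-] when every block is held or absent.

towers=[B/D; C; F/A/E/H; G] holding=-

before: towers=[B/D; C; F/A/E; G] holding=H
pre[stack(H, E)]: holding(H) ok, clear(E) ok, H≠E ok
all met → apply stack(H, E)
after:  towers=[B/D; C; F/A/E/H; G] holding=-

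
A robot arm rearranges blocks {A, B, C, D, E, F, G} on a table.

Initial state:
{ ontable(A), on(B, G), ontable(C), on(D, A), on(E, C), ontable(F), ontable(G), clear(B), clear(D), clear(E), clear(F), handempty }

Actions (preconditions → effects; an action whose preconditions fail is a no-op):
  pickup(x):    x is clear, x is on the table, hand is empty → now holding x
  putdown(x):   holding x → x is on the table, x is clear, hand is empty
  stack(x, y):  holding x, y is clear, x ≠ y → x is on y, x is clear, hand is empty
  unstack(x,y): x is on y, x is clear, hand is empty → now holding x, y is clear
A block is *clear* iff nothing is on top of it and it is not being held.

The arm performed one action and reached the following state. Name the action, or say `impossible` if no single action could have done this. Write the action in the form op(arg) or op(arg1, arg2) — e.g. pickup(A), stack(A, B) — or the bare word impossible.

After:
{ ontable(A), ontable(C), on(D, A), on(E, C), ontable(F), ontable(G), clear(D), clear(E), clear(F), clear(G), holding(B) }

target: towers=[A/D; C/E; F; G] holding=B
     unstack(B, G) → towers=[A/D; C/E; F; G] holding=B  ← match
         pickup(F) → towers=[A/D; C/E; G/B] holding=F
     unstack(D, A) → towers=[A; C/E; F; G/B] holding=D
     unstack(E, C) → towers=[A/D; C; F; G/B] holding=E

unstack(B, G)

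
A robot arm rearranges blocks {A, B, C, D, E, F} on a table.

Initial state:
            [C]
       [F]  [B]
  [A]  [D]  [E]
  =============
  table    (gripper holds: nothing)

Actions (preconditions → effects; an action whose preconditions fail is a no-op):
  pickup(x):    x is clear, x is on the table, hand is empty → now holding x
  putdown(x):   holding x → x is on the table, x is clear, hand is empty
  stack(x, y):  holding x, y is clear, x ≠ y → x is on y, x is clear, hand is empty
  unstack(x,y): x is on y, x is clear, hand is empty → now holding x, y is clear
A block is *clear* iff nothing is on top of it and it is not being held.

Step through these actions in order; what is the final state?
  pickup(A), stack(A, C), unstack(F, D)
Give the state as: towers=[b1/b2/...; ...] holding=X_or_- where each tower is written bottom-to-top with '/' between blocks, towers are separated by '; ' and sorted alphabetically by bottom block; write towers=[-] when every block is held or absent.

step 1 (pickup(A)): towers=[D/F; E/B/C] holding=A
step 2 (stack(A, C)): towers=[D/F; E/B/C/A] holding=-
step 3 (unstack(F, D)): towers=[D; E/B/C/A] holding=F

towers=[D; E/B/C/A] holding=F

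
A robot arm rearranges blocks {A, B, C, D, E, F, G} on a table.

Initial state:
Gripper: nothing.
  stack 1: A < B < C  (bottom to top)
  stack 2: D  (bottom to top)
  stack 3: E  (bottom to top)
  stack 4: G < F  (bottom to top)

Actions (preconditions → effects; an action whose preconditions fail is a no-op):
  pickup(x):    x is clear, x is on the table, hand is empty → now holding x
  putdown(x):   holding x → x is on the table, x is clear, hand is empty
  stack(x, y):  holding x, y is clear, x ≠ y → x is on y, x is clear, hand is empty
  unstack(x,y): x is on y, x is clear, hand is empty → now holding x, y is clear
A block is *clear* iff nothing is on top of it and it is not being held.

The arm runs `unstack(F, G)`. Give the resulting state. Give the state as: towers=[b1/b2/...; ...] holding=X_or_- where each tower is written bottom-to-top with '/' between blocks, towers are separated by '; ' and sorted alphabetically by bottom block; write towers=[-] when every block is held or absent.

before: towers=[A/B/C; D; E; G/F] holding=-
pre[unstack(F, G)]: on(F,G) yes, clear(F) yes, handempty yes
all met → apply unstack(F, G)
after:  towers=[A/B/C; D; E; G] holding=F

towers=[A/B/C; D; E; G] holding=F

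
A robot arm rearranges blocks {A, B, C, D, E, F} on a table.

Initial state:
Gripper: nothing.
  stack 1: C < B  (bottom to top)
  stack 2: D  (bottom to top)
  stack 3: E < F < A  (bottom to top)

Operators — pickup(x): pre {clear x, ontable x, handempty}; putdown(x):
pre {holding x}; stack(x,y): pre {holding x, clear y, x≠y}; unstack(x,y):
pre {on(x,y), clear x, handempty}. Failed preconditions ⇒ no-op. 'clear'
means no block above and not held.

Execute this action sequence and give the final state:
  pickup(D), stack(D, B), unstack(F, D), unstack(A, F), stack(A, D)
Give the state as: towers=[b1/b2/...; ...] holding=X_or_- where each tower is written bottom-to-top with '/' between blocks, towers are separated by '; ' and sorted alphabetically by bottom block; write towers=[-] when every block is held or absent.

step 1 (pickup(D)): towers=[C/B; E/F/A] holding=D
step 2 (stack(D, B)): towers=[C/B/D; E/F/A] holding=-
step 3 (unstack(F, D)) [no-op]: towers=[C/B/D; E/F/A] holding=-
step 4 (unstack(A, F)): towers=[C/B/D; E/F] holding=A
step 5 (stack(A, D)): towers=[C/B/D/A; E/F] holding=-

towers=[C/B/D/A; E/F] holding=-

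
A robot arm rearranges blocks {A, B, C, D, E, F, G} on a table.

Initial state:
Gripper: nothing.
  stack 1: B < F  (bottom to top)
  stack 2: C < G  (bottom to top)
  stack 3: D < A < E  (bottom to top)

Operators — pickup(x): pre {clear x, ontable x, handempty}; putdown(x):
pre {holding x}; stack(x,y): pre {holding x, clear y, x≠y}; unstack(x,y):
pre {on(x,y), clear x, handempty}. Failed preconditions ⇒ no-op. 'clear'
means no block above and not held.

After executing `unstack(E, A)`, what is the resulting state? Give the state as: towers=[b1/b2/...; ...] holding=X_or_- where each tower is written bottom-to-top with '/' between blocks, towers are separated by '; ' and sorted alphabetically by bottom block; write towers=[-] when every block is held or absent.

towers=[B/F; C/G; D/A] holding=E

before: towers=[B/F; C/G; D/A/E] holding=-
pre[unstack(E, A)]: on(E,A) yes, clear(E) yes, handempty yes
all met → apply unstack(E, A)
after:  towers=[B/F; C/G; D/A] holding=E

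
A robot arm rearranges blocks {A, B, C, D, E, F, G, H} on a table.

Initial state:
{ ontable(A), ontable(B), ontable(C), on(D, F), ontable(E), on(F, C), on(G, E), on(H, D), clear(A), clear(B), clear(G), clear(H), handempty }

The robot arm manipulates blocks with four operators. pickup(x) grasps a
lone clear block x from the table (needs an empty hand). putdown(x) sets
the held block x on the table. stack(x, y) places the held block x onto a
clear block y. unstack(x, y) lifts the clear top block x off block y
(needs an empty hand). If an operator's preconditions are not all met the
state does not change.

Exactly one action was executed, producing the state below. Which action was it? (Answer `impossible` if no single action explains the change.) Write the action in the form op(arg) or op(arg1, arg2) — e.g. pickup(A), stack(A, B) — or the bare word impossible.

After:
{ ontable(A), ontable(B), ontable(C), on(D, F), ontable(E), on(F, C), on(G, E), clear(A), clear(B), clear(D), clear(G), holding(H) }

target: towers=[A; B; C/F/D; E/G] holding=H
     unstack(G, E) → towers=[A; B; C/F/D/H; E] holding=G
         pickup(A) → towers=[B; C/F/D/H; E/G] holding=A
     unstack(H, D) → towers=[A; B; C/F/D; E/G] holding=H  ← match
         pickup(B) → towers=[A; C/F/D/H; E/G] holding=B

unstack(H, D)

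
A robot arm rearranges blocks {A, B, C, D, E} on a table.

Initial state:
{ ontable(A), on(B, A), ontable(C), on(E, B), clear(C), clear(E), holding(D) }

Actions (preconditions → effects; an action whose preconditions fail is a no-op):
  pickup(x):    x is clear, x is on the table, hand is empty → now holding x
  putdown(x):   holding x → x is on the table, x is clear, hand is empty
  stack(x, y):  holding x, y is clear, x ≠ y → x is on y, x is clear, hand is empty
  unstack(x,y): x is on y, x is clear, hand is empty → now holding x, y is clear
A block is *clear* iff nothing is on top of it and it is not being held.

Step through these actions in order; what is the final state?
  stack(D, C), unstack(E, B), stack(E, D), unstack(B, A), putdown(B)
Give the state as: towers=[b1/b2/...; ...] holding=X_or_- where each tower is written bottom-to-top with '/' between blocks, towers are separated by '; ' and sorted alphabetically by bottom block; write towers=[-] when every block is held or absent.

step 1 (stack(D, C)): towers=[A/B/E; C/D] holding=-
step 2 (unstack(E, B)): towers=[A/B; C/D] holding=E
step 3 (stack(E, D)): towers=[A/B; C/D/E] holding=-
step 4 (unstack(B, A)): towers=[A; C/D/E] holding=B
step 5 (putdown(B)): towers=[A; B; C/D/E] holding=-

towers=[A; B; C/D/E] holding=-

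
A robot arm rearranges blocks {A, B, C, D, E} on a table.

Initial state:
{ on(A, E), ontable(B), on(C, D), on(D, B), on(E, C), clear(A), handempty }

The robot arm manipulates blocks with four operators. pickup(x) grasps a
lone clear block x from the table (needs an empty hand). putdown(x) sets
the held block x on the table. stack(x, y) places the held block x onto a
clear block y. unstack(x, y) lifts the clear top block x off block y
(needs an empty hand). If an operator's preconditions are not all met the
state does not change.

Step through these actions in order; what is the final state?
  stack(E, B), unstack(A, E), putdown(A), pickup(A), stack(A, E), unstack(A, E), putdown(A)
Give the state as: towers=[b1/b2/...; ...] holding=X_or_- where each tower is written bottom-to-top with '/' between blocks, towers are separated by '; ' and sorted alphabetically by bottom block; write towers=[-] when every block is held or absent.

towers=[A; B/D/C/E] holding=-

step 1 (stack(E, B)) [no-op]: towers=[B/D/C/E/A] holding=-
step 2 (unstack(A, E)): towers=[B/D/C/E] holding=A
step 3 (putdown(A)): towers=[A; B/D/C/E] holding=-
step 4 (pickup(A)): towers=[B/D/C/E] holding=A
step 5 (stack(A, E)): towers=[B/D/C/E/A] holding=-
step 6 (unstack(A, E)): towers=[B/D/C/E] holding=A
step 7 (putdown(A)): towers=[A; B/D/C/E] holding=-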